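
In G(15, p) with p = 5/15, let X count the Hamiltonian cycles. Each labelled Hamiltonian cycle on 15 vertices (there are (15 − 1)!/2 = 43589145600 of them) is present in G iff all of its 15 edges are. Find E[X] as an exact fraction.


K_15 has (15 − 1)!/2 = 43589145600 labelled Hamiltonian cycles.
For each such Hamiltonian cycle H, let X_H = 1 if all 15 edges of H are present in G. Then P[X_H = 1] = p^{15} = (1/3)^{15} = 1/14348907.
Summing the indicators: E[X] = Σ_H E[X_H] = 43589145600 · p^{15} = 43589145600 · 1/14348907 = 179379200/59049.
Numerically: E[X] ≈ 3038.

E[X] = 43589145600 · (1/3)^{15} = 179379200/59049 ≈ 3038.


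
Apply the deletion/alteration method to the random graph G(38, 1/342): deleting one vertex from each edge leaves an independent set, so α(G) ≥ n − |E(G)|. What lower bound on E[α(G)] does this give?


E[|E(G)|] = C(38, 2)·p = 703 · (1/342) = 37/18.
E[α(G)] ≥ n − E[|E(G)|] = 38 − 37/18 = 647/18.
Numerically: ≈ 35.944444.
(This is only a lower bound; the true E[α(G)] may be larger.)

E[α(G)] ≥ 647/18 ≈ 35.944444.


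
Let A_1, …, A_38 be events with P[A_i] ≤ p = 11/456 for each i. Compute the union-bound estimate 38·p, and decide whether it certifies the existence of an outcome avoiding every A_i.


Union bound: P[∪_{i=1}^{38} A_i] ≤ Σ_i P[A_i] ≤ 38·p = 38·(11/456) = 11/12.
Numerically: 11/12 ≈ 0.91667.
Is 11/12 < 1? YES.
Since P[∪ A_i] ≤ 11/12 < 1, the complement has P[∩ A_i^c] ≥ 1 − 11/12 = 1/12 > 0, so some outcome avoids every A_i.

38·p = 11/12 ≈ 0.91667; existence CERTIFIED by the union bound.


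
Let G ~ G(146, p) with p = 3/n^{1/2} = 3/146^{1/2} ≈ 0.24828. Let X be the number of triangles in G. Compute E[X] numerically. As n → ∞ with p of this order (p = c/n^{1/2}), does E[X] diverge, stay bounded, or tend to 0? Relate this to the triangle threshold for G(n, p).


Number of potential triangles: C(146, 3) = 508080.
Each occurs with probability p³ ≈ (0.24828)³ ≈ 1.5305040e-02.
By linearity: E[X] = C(146, 3)·p³ ≈ 508080 · 1.5305040e-02 ≈ 7776.18493.
Since α = 1/2 < 1, p = c/n^{1/2} ≫ 1/n is above the triangle threshold p ~ 1/n. Asymptotically E[X] ~ (c³/6)·n^{3(1−α)} = (3³/6)·n^{1.5} → ∞; triangles are abundant w.h.p.

E[X] ≈ 7776.18493; in regime p = Θ(1/n^{1/2}) E[X] diverges (above the triangle threshold p ~ 1/n).


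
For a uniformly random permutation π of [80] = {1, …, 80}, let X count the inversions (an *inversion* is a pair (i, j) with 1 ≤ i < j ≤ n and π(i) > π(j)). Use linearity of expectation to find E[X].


Write X = Σ X_I over the C(80, 2) = 3160 pairs i < j, with X_I the indicator of one inversion.
There are 3160 indicators.
For each fixed pair i < j, the values π(i) and π(j) are two distinct elements of {1, …, 80} in uniformly random order; by symmetry P[π(i) > π(j)] = 1/2.
By linearity: E[X] = 3160 · (1/2) = C(80, 2) · (1/2) = 3160/2 = 1580 ≈ 1580.000.

E[X] = 1580 = 1580.000.


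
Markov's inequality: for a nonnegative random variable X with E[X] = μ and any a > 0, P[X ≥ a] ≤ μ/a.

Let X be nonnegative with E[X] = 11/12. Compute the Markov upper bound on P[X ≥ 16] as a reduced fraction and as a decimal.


μ = E[X] = 11/12, a = 16.
Markov: P[X ≥ 16] ≤ μ/a = (11/12)/16 = 11/192.
Numerically: ≈ 0.0573.
(Since a = 16 > μ = 0.9167, the bound 11/192 is < 1 and informative.)

P[X ≥ 16] ≤ 11/192 ≈ 0.0573.


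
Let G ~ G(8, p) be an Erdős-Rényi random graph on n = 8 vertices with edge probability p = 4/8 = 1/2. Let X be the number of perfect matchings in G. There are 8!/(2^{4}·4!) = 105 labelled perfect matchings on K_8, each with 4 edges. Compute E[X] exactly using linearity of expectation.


K_8 has 8!/(2^{4}·4!) = 105 labelled perfect matchings.
For each such perfect matching H, let X_H = 1 if all 4 edges of H are present in G. Then P[X_H = 1] = p^{4} = (1/2)^{4} = 1/16.
Summing the indicators: E[X] = Σ_H E[X_H] = 105 · p^{4} = 105 · 1/16 = 105/16.
Numerically: E[X] ≈ 6.5625.

E[X] = 105 · (1/2)^{4} = 105/16 ≈ 6.5625.


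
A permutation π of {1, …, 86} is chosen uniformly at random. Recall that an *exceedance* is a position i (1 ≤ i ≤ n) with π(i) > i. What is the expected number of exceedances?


Write X = Σ_{i=1}^{86} X_i, where X_i = 1_{π(i) > i}.
For each fixed i, π(i) is uniform over {1, …, 86} (marginal of a uniform permutation), so P[π(i) > i] = (n − i)/n. Summing: Σ_{i=1}^{86} (n − i)/n = (0 + 1 + … + 85)/86 = 86(86 − 1)/(2·86) = (86 − 1)/2.
Hence E[X] = Σ_{i=1}^{86} (86 − i)/86 = 85/2 ≈ 42.50000.

E[X] = 85/2 = 42.50000.


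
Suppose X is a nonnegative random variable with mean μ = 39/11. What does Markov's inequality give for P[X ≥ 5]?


μ = E[X] = 39/11, a = 5.
Markov: P[X ≥ 5] ≤ μ/a = (39/11)/5 = 39/55.
Numerically: ≈ 0.7091.
(Since a = 5 > μ = 3.5455, the bound 39/55 is < 1 and informative.)

P[X ≥ 5] ≤ 39/55 ≈ 0.7091.


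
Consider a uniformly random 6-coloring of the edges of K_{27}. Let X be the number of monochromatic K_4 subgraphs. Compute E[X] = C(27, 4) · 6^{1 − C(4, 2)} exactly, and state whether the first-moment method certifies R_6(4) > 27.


E[X] = C(27, 4) · 6^{1 − 6} = 17550 · 6^{−5} = 17550/7776.
As a reduced fraction: E[X] = 325/144 ≈ 2.2569444.
Is E[X] < 1? NO.
Since E[X] ≥ 1, the first-moment bound is inconclusive at n = 27; it does NOT by itself certify R_6(4) > 27.

E[X] = 325/144 ≈ 2.2569444; E[X] ≥ 1; first-moment method inconclusive here.


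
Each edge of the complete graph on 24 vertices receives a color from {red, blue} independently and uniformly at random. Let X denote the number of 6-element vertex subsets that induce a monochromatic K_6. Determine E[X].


Let X = Σ_S X_S over the C(24, 6) = 134596 subsets S of size 6, where X_S = 1 if the K_6 on S is monochromatic.
For a fixed S, the K_6 on S has C(6, 2) = 15 edges. P[all 15 edges red] = (1/2)^15, and likewise for blue, so P[monochromatic] = 2·(1/2)^15 = 2^{1 − 15} = 1/16384.
By linearity of expectation: E[X] = C(24, 6) · 2^{1 − 15} = 134596 · 1/16384 = 33649/4096.
Numerically: E[X] ≈ 8.2151.

E[X] = C(24,6)·2^(1−C(6,2)) = 33649/4096 ≈ 8.2151.


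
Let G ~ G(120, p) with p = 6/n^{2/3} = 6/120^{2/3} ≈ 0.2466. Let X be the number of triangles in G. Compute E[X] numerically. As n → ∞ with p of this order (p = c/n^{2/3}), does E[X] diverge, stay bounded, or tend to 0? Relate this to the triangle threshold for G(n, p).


Number of potential triangles: C(120, 3) = 280840.
Each occurs with probability p³ ≈ (0.2466)³ ≈ 1.500000e-02.
By linearity: E[X] = C(120, 3)·p³ ≈ 280840 · 1.500000e-02 ≈ 4212.6000.
Since α = 2/3 < 1, p = c/n^{2/3} ≫ 1/n is above the triangle threshold p ~ 1/n. Asymptotically E[X] ~ (c³/6)·n^{3(1−α)} = (6³/6)·n^{1} → ∞; triangles are abundant w.h.p.

E[X] ≈ 4212.6000; in regime p = Θ(1/n^{2/3}) E[X] diverges (above the triangle threshold p ~ 1/n).


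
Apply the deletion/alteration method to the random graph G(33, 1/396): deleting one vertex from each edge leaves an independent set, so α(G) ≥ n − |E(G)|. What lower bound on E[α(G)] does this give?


E[|E(G)|] = C(33, 2)·p = 528 · (1/396) = 4/3.
E[α(G)] ≥ n − E[|E(G)|] = 33 − 4/3 = 95/3.
Numerically: ≈ 31.66667.
(This is only a lower bound; the true E[α(G)] may be larger.)

E[α(G)] ≥ 95/3 ≈ 31.66667.


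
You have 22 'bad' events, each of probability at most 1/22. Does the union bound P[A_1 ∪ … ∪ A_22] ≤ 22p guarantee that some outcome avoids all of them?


Union bound: P[∪_{i=1}^{22} A_i] ≤ Σ_i P[A_i] ≤ 22·p = 22·(1/22) = 1.
Numerically: 1 ≈ 1.0000.
Is 1 < 1? NO.
Since the bound 1 is ≥ 1, the union bound is uninformative here; it does NOT by itself certify existence.

22·p = 1 ≈ 1.0000; existence NOT certified by the union bound.


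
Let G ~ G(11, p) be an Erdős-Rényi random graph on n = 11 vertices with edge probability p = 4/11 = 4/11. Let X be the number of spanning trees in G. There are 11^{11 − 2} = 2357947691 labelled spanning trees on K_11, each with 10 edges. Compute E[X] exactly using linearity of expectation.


K_11 has 11^{11 − 2} = 2357947691 labelled spanning trees.
For each such spanning tree H, let X_H = 1 if all 10 edges of H are present in G. Then P[X_H = 1] = p^{10} = (4/11)^{10} = 1048576/25937424601.
By linearity of expectation: E[X] = Σ_H E[X_H] = 2357947691 · p^{10} = 2357947691 · 1048576/25937424601 = 1048576/11.
Numerically: E[X] ≈ 95325.1.

E[X] = 2357947691 · (4/11)^{10} = 1048576/11 ≈ 95325.1.


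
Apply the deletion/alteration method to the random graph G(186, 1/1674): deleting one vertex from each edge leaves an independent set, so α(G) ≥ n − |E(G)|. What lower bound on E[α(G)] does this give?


E[|E(G)|] = C(186, 2)·p = 17205 · (1/1674) = 185/18.
E[α(G)] ≥ n − E[|E(G)|] = 186 − 185/18 = 3163/18.
Numerically: ≈ 175.7222.
(This is only a lower bound; the true E[α(G)] may be larger.)

E[α(G)] ≥ 3163/18 ≈ 175.7222.


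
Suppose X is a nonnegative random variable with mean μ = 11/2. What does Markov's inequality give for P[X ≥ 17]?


μ = E[X] = 11/2, a = 17.
Markov: P[X ≥ 17] ≤ μ/a = (11/2)/17 = 11/34.
Numerically: ≈ 0.324.
(Since a = 17 > μ = 5.500, the bound 11/34 is < 1 and informative.)

P[X ≥ 17] ≤ 11/34 ≈ 0.324.


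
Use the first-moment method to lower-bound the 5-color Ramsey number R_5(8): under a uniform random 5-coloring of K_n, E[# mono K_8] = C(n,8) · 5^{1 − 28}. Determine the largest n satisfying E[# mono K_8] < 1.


We need C(n, 8) · 5^{1 − 28} < 1, i.e. C(n, 8) < 5^{28 − 1} = 7450580596923828125.
Check values of n near the boundary:
  n = 859: C(859, 8) = 7115855595170747139; 7115855595170747139 < 7450580596923828125? YES
  n = 860: C(860, 8) = 7182671140665308145; 7182671140665308145 < 7450580596923828125? YES
  n = 861: C(861, 8) = 7250034996615275865; 7250034996615275865 < 7450580596923828125? YES
  n = 862: C(862, 8) = 7317951015318931845; 7317951015318931845 < 7450580596923828125? YES
  n = 863: C(863, 8) = 7386423071602617757; 7386423071602617757 < 7450580596923828125? YES
  n = 864: C(864, 8) = 7455455062926006708; 7455455062926006708 < 7450580596923828125? NO
The largest n with C(n, 8) < 7450580596923828125 is n = 863 (where E[X] = 7386423071602617757/7450580596923828125 ≈ 0.991). Hence R_5(8) > 863, i.e. R_5(8) ≥ 864.

Largest n = 863; hence R_5(8) > 863.


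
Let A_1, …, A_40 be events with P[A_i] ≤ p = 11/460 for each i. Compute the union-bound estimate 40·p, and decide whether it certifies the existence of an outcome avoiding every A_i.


Union bound: P[∪_{i=1}^{40} A_i] ≤ Σ_i P[A_i] ≤ 40·p = 40·(11/460) = 22/23.
Numerically: 22/23 ≈ 0.9565.
Is 22/23 < 1? YES.
Since P[∪ A_i] ≤ 22/23 < 1, the complement has P[∩ A_i^c] ≥ 1 − 22/23 = 1/23 > 0, so some outcome avoids every A_i.

40·p = 22/23 ≈ 0.9565; existence CERTIFIED by the union bound.


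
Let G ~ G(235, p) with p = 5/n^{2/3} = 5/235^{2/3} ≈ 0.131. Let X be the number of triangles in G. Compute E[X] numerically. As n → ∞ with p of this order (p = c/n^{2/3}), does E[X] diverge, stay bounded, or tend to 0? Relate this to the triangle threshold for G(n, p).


Number of potential triangles: C(235, 3) = 2135445.
Each occurs with probability p³ ≈ (0.131)³ ≈ 2.26347e-03.
By linearity: E[X] = C(235, 3)·p³ ≈ 2135445 · 2.26347e-03 ≈ 4833.511.
Since α = 2/3 < 1, p = c/n^{2/3} ≫ 1/n is above the triangle threshold p ~ 1/n. Asymptotically E[X] ~ (c³/6)·n^{3(1−α)} = (5³/6)·n^{1} → ∞; triangles are abundant w.h.p.

E[X] ≈ 4833.511; in regime p = Θ(1/n^{2/3}) E[X] diverges (above the triangle threshold p ~ 1/n).


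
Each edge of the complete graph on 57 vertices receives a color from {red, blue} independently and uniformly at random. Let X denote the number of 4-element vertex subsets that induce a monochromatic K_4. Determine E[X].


Let X = Σ_S X_S over the C(57, 4) = 395010 subsets S of size 4, where X_S = 1 if the K_4 on S is monochromatic.
For a fixed S, the K_4 on S has C(4, 2) = 6 edges. P[all 6 edges red] = (1/2)^6, and likewise for blue, so P[monochromatic] = 2·(1/2)^6 = 2^{1 − 6} = 1/32.
By linearity: E[X] = C(57, 4) · 2^{1 − 6} = 395010 · 1/32 = 197505/16.
Numerically: E[X] ≈ 12344.06250.

E[X] = C(57,4)·2^(1−C(4,2)) = 197505/16 ≈ 12344.06250.


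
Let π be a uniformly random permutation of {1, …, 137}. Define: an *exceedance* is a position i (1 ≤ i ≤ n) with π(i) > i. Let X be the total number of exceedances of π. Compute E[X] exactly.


Write X = Σ_{i=1}^{137} X_i, where X_i = 1_{π(i) > i}.
For each fixed i, π(i) is uniform over {1, …, 137} (marginal of a uniform permutation), so P[π(i) > i] = (n − i)/n. Summing: Σ_{i=1}^{137} (n − i)/n = (0 + 1 + … + 136)/137 = 137(137 − 1)/(2·137) = (137 − 1)/2.
Hence E[X] = Σ_{i=1}^{137} (137 − i)/137 = 68 ≈ 68.0000.

E[X] = 68 = 68.0000.


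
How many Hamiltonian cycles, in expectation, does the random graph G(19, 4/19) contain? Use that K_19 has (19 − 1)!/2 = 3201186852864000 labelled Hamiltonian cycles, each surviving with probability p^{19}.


K_19 has (19 − 1)!/2 = 3201186852864000 labelled Hamiltonian cycles.
For each such Hamiltonian cycle H, let X_H = 1 if all 19 edges of H are present in G. Then P[X_H = 1] = p^{19} = (4/19)^{19} = 274877906944/1978419655660313589123979.
By linearity of expectation: E[X] = Σ_H E[X_H] = 3201186852864000 · p^{19} = 3201186852864000 · 274877906944/1978419655660313589123979 = 879935541851906811887616000/1978419655660313589123979.
Numerically: E[X] ≈ 444.767.

E[X] = 3201186852864000 · (4/19)^{19} = 879935541851906811887616000/1978419655660313589123979 ≈ 444.767.


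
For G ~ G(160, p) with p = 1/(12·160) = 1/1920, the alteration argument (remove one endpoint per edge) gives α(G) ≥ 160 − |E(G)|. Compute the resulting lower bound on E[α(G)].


E[|E(G)|] = C(160, 2)·p = 12720 · (1/1920) = 53/8.
E[α(G)] ≥ n − E[|E(G)|] = 160 − 53/8 = 1227/8.
Numerically: ≈ 153.375.
(This is only a lower bound; the true E[α(G)] may be larger.)

E[α(G)] ≥ 1227/8 ≈ 153.375.


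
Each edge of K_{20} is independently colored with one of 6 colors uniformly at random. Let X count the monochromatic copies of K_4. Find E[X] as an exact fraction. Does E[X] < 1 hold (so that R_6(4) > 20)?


E[X] = C(20, 4) · 6^{1 − 6} = 4845 · 6^{−5} = 4845/7776.
As a reduced fraction: E[X] = 1615/2592 ≈ 0.6231.
Is E[X] < 1? YES.
Since E[X] < 1, there exists a 6-coloring of K_{20} with no monochromatic K_4; hence R_6(4) > 20.

E[X] = 1615/2592 ≈ 0.6231; E[X] < 1, so R_6(4) > 20.


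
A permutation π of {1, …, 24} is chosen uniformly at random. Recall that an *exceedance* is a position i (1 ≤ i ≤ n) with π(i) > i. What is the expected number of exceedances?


Write X = Σ_{i=1}^{24} X_i, where X_i = 1_{π(i) > i}.
For each fixed i, π(i) is uniform over {1, …, 24} (marginal of a uniform permutation), so P[π(i) > i] = (n − i)/n. Summing: Σ_{i=1}^{24} (n − i)/n = (0 + 1 + … + 23)/24 = 24(24 − 1)/(2·24) = (24 − 1)/2.
Hence E[X] = Σ_{i=1}^{24} (24 − i)/24 = 23/2 ≈ 11.5000.

E[X] = 23/2 = 11.5000.


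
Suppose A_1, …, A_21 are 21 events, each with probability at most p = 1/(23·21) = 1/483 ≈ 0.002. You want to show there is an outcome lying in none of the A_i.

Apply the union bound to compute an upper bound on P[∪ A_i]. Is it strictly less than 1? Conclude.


Union bound: P[∪_{i=1}^{21} A_i] ≤ Σ_i P[A_i] ≤ 21·p = 21·(1/483) = 1/23.
Numerically: 1/23 ≈ 0.043.
Is 1/23 < 1? YES.
Since P[∪ A_i] ≤ 1/23 < 1, the complement has P[∩ A_i^c] ≥ 1 − 1/23 = 22/23 > 0, so some outcome avoids every A_i.

21·p = 1/23 ≈ 0.043; existence CERTIFIED by the union bound.


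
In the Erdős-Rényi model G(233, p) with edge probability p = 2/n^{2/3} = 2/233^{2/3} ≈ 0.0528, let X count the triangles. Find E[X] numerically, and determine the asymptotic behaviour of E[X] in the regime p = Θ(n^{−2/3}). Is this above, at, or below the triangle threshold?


Number of potential triangles: C(233, 3) = 2081156.
Each occurs with probability p³ ≈ (0.0528)³ ≈ 1.47360e-04.
By linearity: E[X] = C(233, 3)·p³ ≈ 2081156 · 1.47360e-04 ≈ 306.678.
Since α = 2/3 < 1, p = c/n^{2/3} ≫ 1/n is above the triangle threshold p ~ 1/n. Asymptotically E[X] ~ (c³/6)·n^{3(1−α)} = (2³/6)·n^{1} → ∞; triangles are abundant w.h.p.

E[X] ≈ 306.678; in regime p = Θ(1/n^{2/3}) E[X] diverges (above the triangle threshold p ~ 1/n).


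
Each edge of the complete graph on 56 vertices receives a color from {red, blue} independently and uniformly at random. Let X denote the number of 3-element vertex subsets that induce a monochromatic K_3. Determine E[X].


Let X = Σ_S X_S over the C(56, 3) = 27720 subsets S of size 3, where X_S = 1 if the K_3 on S is monochromatic.
For a fixed S, the K_3 on S has C(3, 2) = 3 edges. P[all 3 edges red] = (1/2)^3, and likewise for blue, so P[monochromatic] = 2·(1/2)^3 = 2^{1 − 3} = 1/4.
By linearity of expectation: E[X] = C(56, 3) · 2^{1 − 3} = 27720 · 1/4 = 6930.
Numerically: E[X] ≈ 6930.000.

E[X] = C(56,3)·2^(1−C(3,2)) = 6930 ≈ 6930.000.


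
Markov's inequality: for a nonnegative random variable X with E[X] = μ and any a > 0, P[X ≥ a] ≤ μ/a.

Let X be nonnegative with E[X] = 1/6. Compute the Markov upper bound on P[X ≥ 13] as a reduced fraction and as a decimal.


μ = E[X] = 1/6, a = 13.
Markov: P[X ≥ 13] ≤ μ/a = (1/6)/13 = 1/78.
Numerically: ≈ 0.01282.
(Since a = 13 > μ = 0.16667, the bound 1/78 is < 1 and informative.)

P[X ≥ 13] ≤ 1/78 ≈ 0.01282.


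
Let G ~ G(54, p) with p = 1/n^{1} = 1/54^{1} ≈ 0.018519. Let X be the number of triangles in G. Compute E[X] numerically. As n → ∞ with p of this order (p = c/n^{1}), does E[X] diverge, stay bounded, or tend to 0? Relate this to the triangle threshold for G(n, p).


Number of potential triangles: C(54, 3) = 24804.
Each occurs with probability p³ ≈ (0.018519)³ ≈ 6.3506579e-06.
By linearity: E[X] = C(54, 3)·p³ ≈ 24804 · 6.3506579e-06 ≈ 0.15752.
Here α = 1, so p = 1/n is exactly at the triangle threshold p ~ 1/n. Asymptotically E[X] → c³/6 = 1³/6 = 1/6 ≈ 0.16667, a bounded constant. In this regime the triangle count is asymptotically Poisson(c³/6).

E[X] ≈ 0.15752; in regime p = Θ(1/n^{1}) E[X] stays bounded (at the triangle threshold p ~ 1/n).


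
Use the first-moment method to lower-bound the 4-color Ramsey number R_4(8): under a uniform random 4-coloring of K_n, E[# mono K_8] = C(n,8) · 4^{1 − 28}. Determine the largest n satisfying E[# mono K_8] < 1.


We need C(n, 8) · 4^{1 − 28} < 1, i.e. C(n, 8) < 4^{28 − 1} = 18014398509481984.
Check values of n near the boundary:
  n = 407: C(407, 8) = 17424959239309050; 17424959239309050 < 18014398509481984? YES
  n = 408: C(408, 8) = 17773458424095231; 17773458424095231 < 18014398509481984? YES
  n = 409: C(409, 8) = 18128041135797879; 18128041135797879 < 18014398509481984? NO
  n = 410: C(410, 8) = 18488798173326195; 18488798173326195 < 18014398509481984? NO
The largest n with C(n, 8) < 18014398509481984 is n = 408 (where E[X] = 17773458424095231/18014398509481984 ≈ 0.9866). Hence R_4(8) > 408, i.e. R_4(8) ≥ 409.

Largest n = 408; hence R_4(8) > 408.


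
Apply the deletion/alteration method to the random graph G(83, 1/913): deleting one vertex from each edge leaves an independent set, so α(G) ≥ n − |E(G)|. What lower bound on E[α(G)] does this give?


E[|E(G)|] = C(83, 2)·p = 3403 · (1/913) = 41/11.
E[α(G)] ≥ n − E[|E(G)|] = 83 − 41/11 = 872/11.
Numerically: ≈ 79.27273.
(This is only a lower bound; the true E[α(G)] may be larger.)

E[α(G)] ≥ 872/11 ≈ 79.27273.


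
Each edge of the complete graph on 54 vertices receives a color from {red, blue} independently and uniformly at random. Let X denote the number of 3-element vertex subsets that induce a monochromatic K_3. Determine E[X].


Let X = Σ_S X_S over the C(54, 3) = 24804 subsets S of size 3, where X_S = 1 if the K_3 on S is monochromatic.
For a fixed S, the K_3 on S has C(3, 2) = 3 edges. P[all 3 edges red] = (1/2)^3, and likewise for blue, so P[monochromatic] = 2·(1/2)^3 = 2^{1 − 3} = 1/4.
By linearity: E[X] = C(54, 3) · 2^{1 − 3} = 24804 · 1/4 = 6201.
Numerically: E[X] ≈ 6201.0000.

E[X] = C(54,3)·2^(1−C(3,2)) = 6201 ≈ 6201.0000.


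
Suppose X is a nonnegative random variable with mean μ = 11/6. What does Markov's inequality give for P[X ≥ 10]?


μ = E[X] = 11/6, a = 10.
Markov: P[X ≥ 10] ≤ μ/a = (11/6)/10 = 11/60.
Numerically: ≈ 0.18333.
(Since a = 10 > μ = 1.83333, the bound 11/60 is < 1 and informative.)

P[X ≥ 10] ≤ 11/60 ≈ 0.18333.


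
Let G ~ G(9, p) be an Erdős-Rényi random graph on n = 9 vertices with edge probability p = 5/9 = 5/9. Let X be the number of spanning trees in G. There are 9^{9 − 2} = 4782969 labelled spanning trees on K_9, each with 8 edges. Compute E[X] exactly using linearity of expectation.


K_9 has 9^{9 − 2} = 4782969 labelled spanning trees.
For each such spanning tree H, let X_H = 1 if all 8 edges of H are present in G. Then P[X_H = 1] = p^{8} = (5/9)^{8} = 390625/43046721.
Summing the indicators: E[X] = Σ_H E[X_H] = 4782969 · p^{8} = 4782969 · 390625/43046721 = 390625/9.
Numerically: E[X] ≈ 4.34e+04.

E[X] = 4782969 · (5/9)^{8} = 390625/9 ≈ 4.34e+04.


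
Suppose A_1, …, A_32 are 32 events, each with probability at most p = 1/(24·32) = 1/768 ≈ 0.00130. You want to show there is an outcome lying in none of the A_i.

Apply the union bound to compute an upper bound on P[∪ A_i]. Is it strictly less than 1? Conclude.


Union bound: P[∪_{i=1}^{32} A_i] ≤ Σ_i P[A_i] ≤ 32·p = 32·(1/768) = 1/24.
Numerically: 1/24 ≈ 0.04167.
Is 1/24 < 1? YES.
Since P[∪ A_i] ≤ 1/24 < 1, the complement has P[∩ A_i^c] ≥ 1 − 1/24 = 23/24 > 0, so some outcome avoids every A_i.

32·p = 1/24 ≈ 0.04167; existence CERTIFIED by the union bound.


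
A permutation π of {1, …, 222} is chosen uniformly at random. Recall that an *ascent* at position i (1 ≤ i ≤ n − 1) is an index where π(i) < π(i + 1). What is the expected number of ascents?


Write X = Σ X_I over i = 1, …, 221, with X_I the indicator of one ascent.
There are 221 indicators.
For each fixed i, the pair (π(i), π(i+1)) is a uniformly random ordered pair of distinct values from {1, …, 222}; by symmetry P[π(i) < π(i+1)] = 1/2.
By linearity: E[X] = 221 · (1/2) = (222 − 1) · (1/2) = 221/2 ≈ 110.500000.

E[X] = 221/2 = 110.500000.


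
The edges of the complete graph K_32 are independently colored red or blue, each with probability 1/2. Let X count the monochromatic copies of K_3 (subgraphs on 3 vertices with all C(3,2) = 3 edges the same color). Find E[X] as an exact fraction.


Let X = Σ_S X_S over the C(32, 3) = 4960 subsets S of size 3, where X_S = 1 if the K_3 on S is monochromatic.
For a fixed S, the K_3 on S has C(3, 2) = 3 edges. P[all 3 edges red] = (1/2)^3, and likewise for blue, so P[monochromatic] = 2·(1/2)^3 = 2^{1 − 3} = 1/4.
By linearity: E[X] = C(32, 3) · 2^{1 − 3} = 4960 · 1/4 = 1240.
Numerically: E[X] ≈ 1240.0000.

E[X] = C(32,3)·2^(1−C(3,2)) = 1240 ≈ 1240.0000.


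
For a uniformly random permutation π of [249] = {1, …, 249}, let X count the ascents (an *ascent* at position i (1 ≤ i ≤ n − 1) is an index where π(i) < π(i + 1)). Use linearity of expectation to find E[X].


Write X = Σ X_I over i = 1, …, 248, with X_I the indicator of one ascent.
There are 248 indicators.
For each fixed i, the pair (π(i), π(i+1)) is a uniformly random ordered pair of distinct values from {1, …, 249}; by symmetry P[π(i) < π(i+1)] = 1/2.
By linearity: E[X] = 248 · (1/2) = (249 − 1) · (1/2) = 124 ≈ 124.0000.

E[X] = 124 = 124.0000.


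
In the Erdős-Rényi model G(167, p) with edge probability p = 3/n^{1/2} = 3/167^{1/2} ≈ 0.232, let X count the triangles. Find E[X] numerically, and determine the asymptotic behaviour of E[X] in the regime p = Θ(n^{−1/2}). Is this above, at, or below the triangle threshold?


Number of potential triangles: C(167, 3) = 762355.
Each occurs with probability p³ ≈ (0.232)³ ≈ 1.25109e-02.
By linearity: E[X] = C(167, 3)·p³ ≈ 762355 · 1.25109e-02 ≈ 9537.758.
Since α = 1/2 < 1, p = c/n^{1/2} ≫ 1/n is above the triangle threshold p ~ 1/n. Asymptotically E[X] ~ (c³/6)·n^{3(1−α)} = (3³/6)·n^{1.5} → ∞; triangles are abundant w.h.p.

E[X] ≈ 9537.758; in regime p = Θ(1/n^{1/2}) E[X] diverges (above the triangle threshold p ~ 1/n).


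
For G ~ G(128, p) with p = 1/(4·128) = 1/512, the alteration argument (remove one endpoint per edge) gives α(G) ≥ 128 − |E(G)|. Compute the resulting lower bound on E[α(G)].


E[|E(G)|] = C(128, 2)·p = 8128 · (1/512) = 127/8.
E[α(G)] ≥ n − E[|E(G)|] = 128 − 127/8 = 897/8.
Numerically: ≈ 112.125.
(This is only a lower bound; the true E[α(G)] may be larger.)

E[α(G)] ≥ 897/8 ≈ 112.125.


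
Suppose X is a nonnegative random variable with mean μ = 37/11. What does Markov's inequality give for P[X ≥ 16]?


μ = E[X] = 37/11, a = 16.
Markov: P[X ≥ 16] ≤ μ/a = (37/11)/16 = 37/176.
Numerically: ≈ 0.210.
(Since a = 16 > μ = 3.364, the bound 37/176 is < 1 and informative.)

P[X ≥ 16] ≤ 37/176 ≈ 0.210.


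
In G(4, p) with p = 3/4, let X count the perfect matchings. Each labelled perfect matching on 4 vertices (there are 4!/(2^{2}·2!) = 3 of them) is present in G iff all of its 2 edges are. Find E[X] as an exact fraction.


K_4 has 4!/(2^{2}·2!) = 3 labelled perfect matchings.
For each such perfect matching H, let X_H = 1 if all 2 edges of H are present in G. Then P[X_H = 1] = p^{2} = (3/4)^{2} = 9/16.
By linearity: E[X] = Σ_H E[X_H] = 3 · p^{2} = 3 · 9/16 = 27/16.
Numerically: E[X] ≈ 1.6875.

E[X] = 3 · (3/4)^{2} = 27/16 ≈ 1.6875.


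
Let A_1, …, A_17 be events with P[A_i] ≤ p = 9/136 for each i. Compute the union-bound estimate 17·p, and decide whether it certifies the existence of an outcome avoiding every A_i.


Union bound: P[∪_{i=1}^{17} A_i] ≤ Σ_i P[A_i] ≤ 17·p = 17·(9/136) = 9/8.
Numerically: 9/8 ≈ 1.125.
Is 9/8 < 1? NO.
Since the bound 9/8 is ≥ 1, the union bound is uninformative here; it does NOT by itself certify existence.

17·p = 9/8 ≈ 1.125; existence NOT certified by the union bound.


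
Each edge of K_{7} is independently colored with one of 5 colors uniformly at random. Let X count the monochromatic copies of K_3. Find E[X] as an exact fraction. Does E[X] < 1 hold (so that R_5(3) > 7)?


E[X] = C(7, 3) · 5^{1 − 3} = 35 · 5^{−2} = 35/25.
As a reduced fraction: E[X] = 7/5 ≈ 1.400.
Is E[X] < 1? NO.
Since E[X] ≥ 1, the first-moment bound is inconclusive at n = 7; it does NOT by itself certify R_5(3) > 7.

E[X] = 7/5 ≈ 1.400; E[X] ≥ 1; first-moment method inconclusive here.


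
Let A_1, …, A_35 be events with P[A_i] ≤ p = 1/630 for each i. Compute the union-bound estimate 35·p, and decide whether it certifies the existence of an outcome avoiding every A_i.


Union bound: P[∪_{i=1}^{35} A_i] ≤ Σ_i P[A_i] ≤ 35·p = 35·(1/630) = 1/18.
Numerically: 1/18 ≈ 0.055556.
Is 1/18 < 1? YES.
Since P[∪ A_i] ≤ 1/18 < 1, the complement has P[∩ A_i^c] ≥ 1 − 1/18 = 17/18 > 0, so some outcome avoids every A_i.

35·p = 1/18 ≈ 0.055556; existence CERTIFIED by the union bound.


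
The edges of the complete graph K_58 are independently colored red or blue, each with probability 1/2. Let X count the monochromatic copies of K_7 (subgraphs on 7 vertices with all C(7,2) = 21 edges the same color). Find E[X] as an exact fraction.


Let X = Σ_S X_S over the C(58, 7) = 300674088 subsets S of size 7, where X_S = 1 if the K_7 on S is monochromatic.
For a fixed S, the K_7 on S has C(7, 2) = 21 edges. P[all 21 edges red] = (1/2)^21, and likewise for blue, so P[monochromatic] = 2·(1/2)^21 = 2^{1 − 21} = 1/1048576.
By linearity of expectation: E[X] = C(58, 7) · 2^{1 − 21} = 300674088 · 1/1048576 = 37584261/131072.
Numerically: E[X] ≈ 286.745155.

E[X] = C(58,7)·2^(1−C(7,2)) = 37584261/131072 ≈ 286.745155.


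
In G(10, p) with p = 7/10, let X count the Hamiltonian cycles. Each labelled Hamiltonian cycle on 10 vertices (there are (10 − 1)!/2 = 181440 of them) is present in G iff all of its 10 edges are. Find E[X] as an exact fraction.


K_10 has (10 − 1)!/2 = 181440 labelled Hamiltonian cycles.
For each such Hamiltonian cycle H, let X_H = 1 if all 10 edges of H are present in G. Then P[X_H = 1] = p^{10} = (7/10)^{10} = 282475249/10000000000.
By linearity: E[X] = Σ_H E[X_H] = 181440 · p^{10} = 181440 · 282475249/10000000000 = 160163466183/31250000.
Numerically: E[X] ≈ 5125.2.

E[X] = 181440 · (7/10)^{10} = 160163466183/31250000 ≈ 5125.2.


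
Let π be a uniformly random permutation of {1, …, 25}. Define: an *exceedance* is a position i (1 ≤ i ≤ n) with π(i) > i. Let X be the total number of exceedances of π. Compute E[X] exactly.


Write X = Σ_{i=1}^{25} X_i, where X_i = 1_{π(i) > i}.
For each fixed i, π(i) is uniform over {1, …, 25} (marginal of a uniform permutation), so P[π(i) > i] = (n − i)/n. Summing: Σ_{i=1}^{25} (n − i)/n = (0 + 1 + … + 24)/25 = 25(25 − 1)/(2·25) = (25 − 1)/2.
Hence E[X] = Σ_{i=1}^{25} (25 − i)/25 = 12 ≈ 12.00000.

E[X] = 12 = 12.00000.


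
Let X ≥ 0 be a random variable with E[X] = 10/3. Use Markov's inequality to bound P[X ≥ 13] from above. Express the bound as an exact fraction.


μ = E[X] = 10/3, a = 13.
Markov: P[X ≥ 13] ≤ μ/a = (10/3)/13 = 10/39.
Numerically: ≈ 0.2564.
(Since a = 13 > μ = 3.3333, the bound 10/39 is < 1 and informative.)

P[X ≥ 13] ≤ 10/39 ≈ 0.2564.


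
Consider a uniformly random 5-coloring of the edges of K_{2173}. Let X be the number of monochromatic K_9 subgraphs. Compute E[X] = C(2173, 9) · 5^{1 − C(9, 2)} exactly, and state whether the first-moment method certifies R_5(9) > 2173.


E[X] = C(2173, 9) · 5^{1 − 36} = 2927993888115921319674265 · 5^{−35} = 2927993888115921319674265/2910383045673370361328125.
As a reduced fraction: E[X] = 585598777623184263934853/582076609134674072265625 ≈ 1.0061.
Is E[X] < 1? NO.
Since E[X] ≥ 1, the first-moment bound is inconclusive at n = 2173; it does NOT by itself certify R_5(9) > 2173.

E[X] = 585598777623184263934853/582076609134674072265625 ≈ 1.0061; E[X] ≥ 1; first-moment method inconclusive here.


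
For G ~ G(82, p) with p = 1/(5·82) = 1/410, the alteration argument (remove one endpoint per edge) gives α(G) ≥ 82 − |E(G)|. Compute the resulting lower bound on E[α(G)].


E[|E(G)|] = C(82, 2)·p = 3321 · (1/410) = 81/10.
E[α(G)] ≥ n − E[|E(G)|] = 82 − 81/10 = 739/10.
Numerically: ≈ 73.900.
(This is only a lower bound; the true E[α(G)] may be larger.)

E[α(G)] ≥ 739/10 ≈ 73.900.


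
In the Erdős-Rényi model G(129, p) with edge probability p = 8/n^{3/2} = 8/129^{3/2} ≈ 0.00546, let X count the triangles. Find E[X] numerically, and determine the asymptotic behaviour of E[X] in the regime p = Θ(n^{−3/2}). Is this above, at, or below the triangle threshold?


Number of potential triangles: C(129, 3) = 349504.
Each occurs with probability p³ ≈ (0.00546)³ ≈ 1.62786e-07.
By linearity: E[X] = C(129, 3)·p³ ≈ 349504 · 1.62786e-07 ≈ 0.057.
Since α = 3/2 > 1, p = c/n^{3/2} = o(1/n) is below the triangle threshold p ~ 1/n. Asymptotically E[X] ~ (c³/6)·n^{3(1−α)} = (8³/6)·n^{-1.5} → 0, so by Markov's inequality G has no triangles w.h.p.

E[X] ≈ 0.057; in regime p = Θ(1/n^{3/2}) E[X] tends to 0 (below the triangle threshold p ~ 1/n).


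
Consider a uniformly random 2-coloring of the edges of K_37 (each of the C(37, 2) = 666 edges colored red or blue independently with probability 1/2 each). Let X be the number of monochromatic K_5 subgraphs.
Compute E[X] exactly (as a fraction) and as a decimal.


Let X = Σ_S X_S over the C(37, 5) = 435897 subsets S of size 5, where X_S = 1 if the K_5 on S is monochromatic.
For a fixed S, the K_5 on S has C(5, 2) = 10 edges. P[all 10 edges red] = (1/2)^10, and likewise for blue, so P[monochromatic] = 2·(1/2)^10 = 2^{1 − 10} = 1/512.
By linearity of expectation: E[X] = C(37, 5) · 2^{1 − 10} = 435897 · 1/512 = 435897/512.
Numerically: E[X] ≈ 851.361.

E[X] = C(37,5)·2^(1−C(5,2)) = 435897/512 ≈ 851.361.


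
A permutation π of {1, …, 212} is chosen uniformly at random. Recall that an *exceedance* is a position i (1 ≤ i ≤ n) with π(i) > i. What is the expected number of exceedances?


Write X = Σ_{i=1}^{212} X_i, where X_i = 1_{π(i) > i}.
For each fixed i, π(i) is uniform over {1, …, 212} (marginal of a uniform permutation), so P[π(i) > i] = (n − i)/n. Summing: Σ_{i=1}^{212} (n − i)/n = (0 + 1 + … + 211)/212 = 212(212 − 1)/(2·212) = (212 − 1)/2.
Hence E[X] = Σ_{i=1}^{212} (212 − i)/212 = 211/2 ≈ 105.5000.

E[X] = 211/2 = 105.5000.


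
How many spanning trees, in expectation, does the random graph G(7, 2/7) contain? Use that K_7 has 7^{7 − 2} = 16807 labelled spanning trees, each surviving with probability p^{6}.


K_7 has 7^{7 − 2} = 16807 labelled spanning trees.
For each such spanning tree H, let X_H = 1 if all 6 edges of H are present in G. Then P[X_H = 1] = p^{6} = (2/7)^{6} = 64/117649.
By linearity of expectation: E[X] = Σ_H E[X_H] = 16807 · p^{6} = 16807 · 64/117649 = 64/7.
Numerically: E[X] ≈ 9.143.

E[X] = 16807 · (2/7)^{6} = 64/7 ≈ 9.143.


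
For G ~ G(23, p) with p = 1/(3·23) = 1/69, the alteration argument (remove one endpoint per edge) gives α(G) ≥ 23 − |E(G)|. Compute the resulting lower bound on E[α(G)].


E[|E(G)|] = C(23, 2)·p = 253 · (1/69) = 11/3.
E[α(G)] ≥ n − E[|E(G)|] = 23 − 11/3 = 58/3.
Numerically: ≈ 19.333333.
(This is only a lower bound; the true E[α(G)] may be larger.)

E[α(G)] ≥ 58/3 ≈ 19.333333.


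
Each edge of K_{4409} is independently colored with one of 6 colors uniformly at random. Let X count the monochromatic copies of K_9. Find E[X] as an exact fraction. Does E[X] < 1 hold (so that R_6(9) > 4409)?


E[X] = C(4409, 9) · 6^{1 − 36} = 1720875732988608787686577131 · 6^{−35} = 1720875732988608787686577131/1719070799748422591028658176.
As a reduced fraction: E[X] = 573625244329536262562192377/573023599916140863676219392 ≈ 1.00105.
Is E[X] < 1? NO.
Since E[X] ≥ 1, the first-moment bound is inconclusive at n = 4409; it does NOT by itself certify R_6(9) > 4409.

E[X] = 573625244329536262562192377/573023599916140863676219392 ≈ 1.00105; E[X] ≥ 1; first-moment method inconclusive here.


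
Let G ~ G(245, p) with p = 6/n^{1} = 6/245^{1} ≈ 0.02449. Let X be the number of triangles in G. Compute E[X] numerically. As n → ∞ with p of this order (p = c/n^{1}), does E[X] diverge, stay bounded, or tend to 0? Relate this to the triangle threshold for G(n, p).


Number of potential triangles: C(245, 3) = 2421090.
Each occurs with probability p³ ≈ (0.02449)³ ≈ 1.4687758e-05.
By linearity: E[X] = C(245, 3)·p³ ≈ 2421090 · 1.4687758e-05 ≈ 35.56038.
Here α = 1, so p = 6/n is exactly at the triangle threshold p ~ 1/n. Asymptotically E[X] → c³/6 = 6³/6 = 36 ≈ 36.00000, a bounded constant. In this regime the triangle count is asymptotically Poisson(c³/6).

E[X] ≈ 35.56038; in regime p = Θ(1/n^{1}) E[X] stays bounded (at the triangle threshold p ~ 1/n).


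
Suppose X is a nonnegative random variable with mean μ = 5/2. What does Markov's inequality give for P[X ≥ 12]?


μ = E[X] = 5/2, a = 12.
Markov: P[X ≥ 12] ≤ μ/a = (5/2)/12 = 5/24.
Numerically: ≈ 0.2083.
(Since a = 12 > μ = 2.5000, the bound 5/24 is < 1 and informative.)

P[X ≥ 12] ≤ 5/24 ≈ 0.2083.


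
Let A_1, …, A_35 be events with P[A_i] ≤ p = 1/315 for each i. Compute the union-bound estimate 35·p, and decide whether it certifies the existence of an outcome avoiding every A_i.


Union bound: P[∪_{i=1}^{35} A_i] ≤ Σ_i P[A_i] ≤ 35·p = 35·(1/315) = 1/9.
Numerically: 1/9 ≈ 0.11111.
Is 1/9 < 1? YES.
Since P[∪ A_i] ≤ 1/9 < 1, the complement has P[∩ A_i^c] ≥ 1 − 1/9 = 8/9 > 0, so some outcome avoids every A_i.

35·p = 1/9 ≈ 0.11111; existence CERTIFIED by the union bound.


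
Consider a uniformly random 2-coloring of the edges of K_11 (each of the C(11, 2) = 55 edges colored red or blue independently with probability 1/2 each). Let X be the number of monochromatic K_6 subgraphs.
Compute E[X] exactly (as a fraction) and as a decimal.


Let X = Σ_S X_S over the C(11, 6) = 462 subsets S of size 6, where X_S = 1 if the K_6 on S is monochromatic.
For a fixed S, the K_6 on S has C(6, 2) = 15 edges. P[all 15 edges red] = (1/2)^15, and likewise for blue, so P[monochromatic] = 2·(1/2)^15 = 2^{1 − 15} = 1/16384.
Summing: E[X] = C(11, 6) · 2^{1 − 15} = 462 · 1/16384 = 231/8192.
Numerically: E[X] ≈ 0.028198.

E[X] = C(11,6)·2^(1−C(6,2)) = 231/8192 ≈ 0.028198.


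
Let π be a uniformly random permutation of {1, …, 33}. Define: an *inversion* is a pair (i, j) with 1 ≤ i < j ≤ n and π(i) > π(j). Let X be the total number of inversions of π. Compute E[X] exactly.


Write X = Σ X_I over the C(33, 2) = 528 pairs i < j, with X_I the indicator of one inversion.
There are 528 indicators.
For each fixed pair i < j, the values π(i) and π(j) are two distinct elements of {1, …, 33} in uniformly random order; by symmetry P[π(i) > π(j)] = 1/2.
By linearity: E[X] = 528 · (1/2) = C(33, 2) · (1/2) = 528/2 = 264 ≈ 264.0000.

E[X] = 264 = 264.0000.


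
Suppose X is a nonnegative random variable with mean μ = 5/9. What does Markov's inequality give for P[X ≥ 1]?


μ = E[X] = 5/9, a = 1.
Markov: P[X ≥ 1] ≤ μ/a = (5/9)/1 = 5/9.
Numerically: ≈ 0.55556.
(Since a = 1 > μ = 0.55556, the bound 5/9 is < 1 and informative.)

P[X ≥ 1] ≤ 5/9 ≈ 0.55556.


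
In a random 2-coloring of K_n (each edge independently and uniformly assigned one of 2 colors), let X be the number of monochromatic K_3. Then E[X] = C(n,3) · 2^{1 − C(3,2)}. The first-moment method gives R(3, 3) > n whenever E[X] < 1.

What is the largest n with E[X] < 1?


We need C(n, 3) · 2^{1 − 3} < 1, i.e. C(n, 3) < 2^{3 − 1} = 4.
Check values of n near the boundary:
  n = 3: C(3, 3) = 1; 1 < 4? YES
  n = 4: C(4, 3) = 4; 4 < 4? NO
The largest n with C(n, 3) < 4 is n = 3 (where E[X] = 1/4 ≈ 0.25000). Hence R(3, 3) > 3, i.e. R(3, 3) ≥ 4.

Largest n = 3; hence R(3, 3) > 3.


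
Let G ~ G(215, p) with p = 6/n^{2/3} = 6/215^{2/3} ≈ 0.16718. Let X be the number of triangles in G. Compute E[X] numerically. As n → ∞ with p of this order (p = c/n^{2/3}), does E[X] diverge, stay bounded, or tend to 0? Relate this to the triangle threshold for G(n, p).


Number of potential triangles: C(215, 3) = 1633355.
Each occurs with probability p³ ≈ (0.16718)³ ≈ 4.6727961e-03.
By linearity: E[X] = C(215, 3)·p³ ≈ 1633355 · 4.6727961e-03 ≈ 7632.33488.
Since α = 2/3 < 1, p = c/n^{2/3} ≫ 1/n is above the triangle threshold p ~ 1/n. Asymptotically E[X] ~ (c³/6)·n^{3(1−α)} = (6³/6)·n^{1} → ∞; triangles are abundant w.h.p.

E[X] ≈ 7632.33488; in regime p = Θ(1/n^{2/3}) E[X] diverges (above the triangle threshold p ~ 1/n).


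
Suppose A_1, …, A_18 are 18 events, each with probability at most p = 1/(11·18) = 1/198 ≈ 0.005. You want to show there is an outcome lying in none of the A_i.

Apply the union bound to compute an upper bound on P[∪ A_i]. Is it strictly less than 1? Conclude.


Union bound: P[∪_{i=1}^{18} A_i] ≤ Σ_i P[A_i] ≤ 18·p = 18·(1/198) = 1/11.
Numerically: 1/11 ≈ 0.091.
Is 1/11 < 1? YES.
Since P[∪ A_i] ≤ 1/11 < 1, the complement has P[∩ A_i^c] ≥ 1 − 1/11 = 10/11 > 0, so some outcome avoids every A_i.

18·p = 1/11 ≈ 0.091; existence CERTIFIED by the union bound.


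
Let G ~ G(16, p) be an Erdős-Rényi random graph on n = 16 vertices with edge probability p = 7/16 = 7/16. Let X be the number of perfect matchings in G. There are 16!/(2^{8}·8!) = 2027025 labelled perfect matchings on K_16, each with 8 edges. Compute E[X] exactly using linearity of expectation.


K_16 has 16!/(2^{8}·8!) = 2027025 labelled perfect matchings.
For each such perfect matching H, let X_H = 1 if all 8 edges of H are present in G. Then P[X_H = 1] = p^{8} = (7/16)^{8} = 5764801/4294967296.
Summing the indicators: E[X] = Σ_H E[X_H] = 2027025 · p^{8} = 2027025 · 5764801/4294967296 = 11685395747025/4294967296.
Numerically: E[X] ≈ 2.72e+03.

E[X] = 2027025 · (7/16)^{8} = 11685395747025/4294967296 ≈ 2.72e+03.
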